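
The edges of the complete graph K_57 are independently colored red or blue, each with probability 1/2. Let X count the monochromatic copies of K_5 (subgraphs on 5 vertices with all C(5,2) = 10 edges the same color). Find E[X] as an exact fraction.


Let X = Σ_S X_S over the C(57, 5) = 4187106 subsets S of size 5, where X_S = 1 if the K_5 on S is monochromatic.
For a fixed S, the K_5 on S has C(5, 2) = 10 edges. P[all 10 edges red] = (1/2)^10, and likewise for blue, so P[monochromatic] = 2·(1/2)^10 = 2^{1 − 10} = 1/512.
Summing: E[X] = C(57, 5) · 2^{1 − 10} = 4187106 · 1/512 = 2093553/256.
Numerically: E[X] ≈ 8177.941.

E[X] = C(57,5)·2^(1−C(5,2)) = 2093553/256 ≈ 8177.941.


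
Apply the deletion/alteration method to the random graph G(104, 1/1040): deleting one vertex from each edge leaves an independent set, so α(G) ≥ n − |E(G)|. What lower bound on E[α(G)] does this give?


E[|E(G)|] = C(104, 2)·p = 5356 · (1/1040) = 103/20.
E[α(G)] ≥ n − E[|E(G)|] = 104 − 103/20 = 1977/20.
Numerically: ≈ 98.85000.
(This is only a lower bound; the true E[α(G)] may be larger.)

E[α(G)] ≥ 1977/20 ≈ 98.85000.


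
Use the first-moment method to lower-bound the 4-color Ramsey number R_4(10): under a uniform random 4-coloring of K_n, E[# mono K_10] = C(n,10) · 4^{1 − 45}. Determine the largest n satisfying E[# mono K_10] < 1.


We need C(n, 10) · 4^{1 − 45} < 1, i.e. C(n, 10) < 4^{45 − 1} = 309485009821345068724781056.
Check values of n near the boundary:
  n = 2021: C(2021, 10) = 306347841644770462864800616; 306347841644770462864800616 < 309485009821345068724781056? YES
  n = 2022: C(2022, 10) = 307870445231474093395937796; 307870445231474093395937796 < 309485009821345068724781056? YES
  n = 2023: C(2023, 10) = 309399856285778485315440716; 309399856285778485315440716 < 309485009821345068724781056? YES
  n = 2024: C(2024, 10) = 310936101848269937576192656; 310936101848269937576192656 < 309485009821345068724781056? NO
  n = 2025: C(2025, 10) = 312479209053472269772600560; 312479209053472269772600560 < 309485009821345068724781056? NO
  n = 2026: C(2026, 10) = 314029205130126398094885285; 314029205130126398094885285 < 309485009821345068724781056? NO
The largest n with C(n, 10) < 309485009821345068724781056 is n = 2023 (where E[X] = 77349964071444621328860179/77371252455336267181195264 ≈ 0.999725). Hence R_4(10) > 2023, i.e. R_4(10) ≥ 2024.

Largest n = 2023; hence R_4(10) > 2023.


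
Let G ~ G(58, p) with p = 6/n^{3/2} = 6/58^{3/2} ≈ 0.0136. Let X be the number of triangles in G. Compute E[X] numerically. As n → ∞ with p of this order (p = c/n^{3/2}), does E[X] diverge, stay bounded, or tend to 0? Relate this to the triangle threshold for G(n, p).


Number of potential triangles: C(58, 3) = 30856.
Each occurs with probability p³ ≈ (0.0136)³ ≈ 2.50627e-06.
By linearity: E[X] = C(58, 3)·p³ ≈ 30856 · 2.50627e-06 ≈ 0.077.
Since α = 3/2 > 1, p = c/n^{3/2} = o(1/n) is below the triangle threshold p ~ 1/n. Asymptotically E[X] ~ (c³/6)·n^{3(1−α)} = (6³/6)·n^{-1.5} → 0, so by Markov's inequality G has no triangles w.h.p.

E[X] ≈ 0.077; in regime p = Θ(1/n^{3/2}) E[X] tends to 0 (below the triangle threshold p ~ 1/n).


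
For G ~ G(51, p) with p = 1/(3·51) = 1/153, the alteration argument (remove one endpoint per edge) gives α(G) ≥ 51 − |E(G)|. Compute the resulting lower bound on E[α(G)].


E[|E(G)|] = C(51, 2)·p = 1275 · (1/153) = 25/3.
E[α(G)] ≥ n − E[|E(G)|] = 51 − 25/3 = 128/3.
Numerically: ≈ 42.66667.
(This is only a lower bound; the true E[α(G)] may be larger.)

E[α(G)] ≥ 128/3 ≈ 42.66667.


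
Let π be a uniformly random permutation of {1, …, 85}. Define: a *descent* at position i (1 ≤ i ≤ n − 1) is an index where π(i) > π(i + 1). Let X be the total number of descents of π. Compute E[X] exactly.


Write X = Σ X_I over i = 1, …, 84, with X_I the indicator of one descent.
There are 84 indicators.
For each fixed i, the pair (π(i), π(i+1)) is a uniformly random ordered pair of distinct values from {1, …, 85}; by symmetry P[π(i) > π(i+1)] = 1/2.
By linearity: E[X] = 84 · (1/2) = (85 − 1) · (1/2) = 42 ≈ 42.000000.

E[X] = 42 = 42.000000.


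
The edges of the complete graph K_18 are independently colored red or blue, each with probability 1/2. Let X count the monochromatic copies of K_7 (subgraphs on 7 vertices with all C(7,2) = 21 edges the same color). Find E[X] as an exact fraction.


Let X = Σ_S X_S over the C(18, 7) = 31824 subsets S of size 7, where X_S = 1 if the K_7 on S is monochromatic.
For a fixed S, the K_7 on S has C(7, 2) = 21 edges. P[all 21 edges red] = (1/2)^21, and likewise for blue, so P[monochromatic] = 2·(1/2)^21 = 2^{1 − 21} = 1/1048576.
Summing: E[X] = C(18, 7) · 2^{1 − 21} = 31824 · 1/1048576 = 1989/65536.
Numerically: E[X] ≈ 0.030350.

E[X] = C(18,7)·2^(1−C(7,2)) = 1989/65536 ≈ 0.030350.


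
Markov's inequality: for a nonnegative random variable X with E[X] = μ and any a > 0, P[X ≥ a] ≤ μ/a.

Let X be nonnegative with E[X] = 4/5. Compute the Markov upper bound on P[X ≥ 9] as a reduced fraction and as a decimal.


μ = E[X] = 4/5, a = 9.
Markov: P[X ≥ 9] ≤ μ/a = (4/5)/9 = 4/45.
Numerically: ≈ 0.089.
(Since a = 9 > μ = 0.800, the bound 4/45 is < 1 and informative.)

P[X ≥ 9] ≤ 4/45 ≈ 0.089.


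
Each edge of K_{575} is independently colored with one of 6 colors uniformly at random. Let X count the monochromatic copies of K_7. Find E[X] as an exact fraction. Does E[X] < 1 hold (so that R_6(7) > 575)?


E[X] = C(575, 7) · 6^{1 − 21} = 3974871393896975 · 6^{−20} = 3974871393896975/3656158440062976.
As a reduced fraction: E[X] = 3974871393896975/3656158440062976 ≈ 1.087.
Is E[X] < 1? NO.
Since E[X] ≥ 1, the first-moment bound is inconclusive at n = 575; it does NOT by itself certify R_6(7) > 575.

E[X] = 3974871393896975/3656158440062976 ≈ 1.087; E[X] ≥ 1; first-moment method inconclusive here.


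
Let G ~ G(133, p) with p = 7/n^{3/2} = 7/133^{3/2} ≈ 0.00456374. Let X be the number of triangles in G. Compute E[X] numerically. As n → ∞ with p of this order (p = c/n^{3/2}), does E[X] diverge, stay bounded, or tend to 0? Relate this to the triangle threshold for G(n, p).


Number of potential triangles: C(133, 3) = 383306.
Each occurs with probability p³ ≈ (0.00456374)³ ≈ 9.50521043e-08.
By linearity: E[X] = C(133, 3)·p³ ≈ 383306 · 9.50521043e-08 ≈ 0.036434.
Since α = 3/2 > 1, p = c/n^{3/2} = o(1/n) is below the triangle threshold p ~ 1/n. Asymptotically E[X] ~ (c³/6)·n^{3(1−α)} = (7³/6)·n^{-1.5} → 0, so by Markov's inequality G has no triangles w.h.p.

E[X] ≈ 0.036434; in regime p = Θ(1/n^{3/2}) E[X] tends to 0 (below the triangle threshold p ~ 1/n).


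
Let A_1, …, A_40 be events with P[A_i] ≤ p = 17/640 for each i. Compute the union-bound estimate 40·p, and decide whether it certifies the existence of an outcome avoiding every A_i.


Union bound: P[∪_{i=1}^{40} A_i] ≤ Σ_i P[A_i] ≤ 40·p = 40·(17/640) = 17/16.
Numerically: 17/16 ≈ 1.06250.
Is 17/16 < 1? NO.
Since the bound 17/16 is ≥ 1, the union bound is uninformative here; it does NOT by itself certify existence.

40·p = 17/16 ≈ 1.06250; existence NOT certified by the union bound.


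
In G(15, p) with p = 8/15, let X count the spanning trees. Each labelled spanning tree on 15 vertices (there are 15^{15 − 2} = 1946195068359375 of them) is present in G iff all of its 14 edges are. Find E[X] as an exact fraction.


K_15 has 15^{15 − 2} = 1946195068359375 labelled spanning trees.
For each such spanning tree H, let X_H = 1 if all 14 edges of H are present in G. Then P[X_H = 1] = p^{14} = (8/15)^{14} = 4398046511104/29192926025390625.
By linearity of expectation: E[X] = Σ_H E[X_H] = 1946195068359375 · p^{14} = 1946195068359375 · 4398046511104/29192926025390625 = 4398046511104/15.
Numerically: E[X] ≈ 2.93e+11.

E[X] = 1946195068359375 · (8/15)^{14} = 4398046511104/15 ≈ 2.93e+11.


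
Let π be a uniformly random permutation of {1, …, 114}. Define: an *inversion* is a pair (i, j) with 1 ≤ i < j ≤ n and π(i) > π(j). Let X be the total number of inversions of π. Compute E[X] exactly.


Write X = Σ X_I over the C(114, 2) = 6441 pairs i < j, with X_I the indicator of one inversion.
There are 6441 indicators.
For each fixed pair i < j, the values π(i) and π(j) are two distinct elements of {1, …, 114} in uniformly random order; by symmetry P[π(i) > π(j)] = 1/2.
By linearity: E[X] = 6441 · (1/2) = C(114, 2) · (1/2) = 6441/2 = 6441/2 ≈ 3220.500000.

E[X] = 6441/2 = 3220.500000.


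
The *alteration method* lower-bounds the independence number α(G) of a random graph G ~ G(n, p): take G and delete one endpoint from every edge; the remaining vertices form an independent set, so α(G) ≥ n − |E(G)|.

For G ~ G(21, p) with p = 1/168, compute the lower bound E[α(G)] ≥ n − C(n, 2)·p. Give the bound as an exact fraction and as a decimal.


E[|E(G)|] = C(21, 2)·p = 210 · (1/168) = 5/4.
E[α(G)] ≥ n − E[|E(G)|] = 21 − 5/4 = 79/4.
Numerically: ≈ 19.75000.
(This is only a lower bound; the true E[α(G)] may be larger.)

E[α(G)] ≥ 79/4 ≈ 19.75000.


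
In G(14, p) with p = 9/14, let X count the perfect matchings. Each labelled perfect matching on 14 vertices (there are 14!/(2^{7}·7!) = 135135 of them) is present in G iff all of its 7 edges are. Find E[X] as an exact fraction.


K_14 has 14!/(2^{7}·7!) = 135135 labelled perfect matchings.
For each such perfect matching H, let X_H = 1 if all 7 edges of H are present in G. Then P[X_H = 1] = p^{7} = (9/14)^{7} = 4782969/105413504.
Summing the indicators: E[X] = Σ_H E[X_H] = 135135 · p^{7} = 135135 · 4782969/105413504 = 92335216545/15059072.
Numerically: E[X] ≈ 6132.

E[X] = 135135 · (9/14)^{7} = 92335216545/15059072 ≈ 6132.


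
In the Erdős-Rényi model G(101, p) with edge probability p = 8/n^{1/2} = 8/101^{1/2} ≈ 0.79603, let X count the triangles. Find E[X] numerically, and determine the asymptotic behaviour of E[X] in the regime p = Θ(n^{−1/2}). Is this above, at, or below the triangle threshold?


Number of potential triangles: C(101, 3) = 166650.
Each occurs with probability p³ ≈ (0.79603)³ ≈ 5.0441489e-01.
By linearity: E[X] = C(101, 3)·p³ ≈ 166650 · 5.0441489e-01 ≈ 84060.74183.
Since α = 1/2 < 1, p = c/n^{1/2} ≫ 1/n is above the triangle threshold p ~ 1/n. Asymptotically E[X] ~ (c³/6)·n^{3(1−α)} = (8³/6)·n^{1.5} → ∞; triangles are abundant w.h.p.

E[X] ≈ 84060.74183; in regime p = Θ(1/n^{1/2}) E[X] diverges (above the triangle threshold p ~ 1/n).


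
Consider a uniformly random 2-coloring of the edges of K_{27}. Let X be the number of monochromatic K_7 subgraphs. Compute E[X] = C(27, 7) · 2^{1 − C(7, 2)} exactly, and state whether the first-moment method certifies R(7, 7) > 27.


E[X] = C(27, 7) · 2^{1 − 21} = 888030 · 2^{−20} = 888030/1048576.
As a reduced fraction: E[X] = 444015/524288 ≈ 0.847.
Is E[X] < 1? YES.
Since E[X] < 1, there exists a 2-coloring of K_{27} with no monochromatic K_7; hence R(7, 7) > 27.

E[X] = 444015/524288 ≈ 0.847; E[X] < 1, so R(7, 7) > 27.


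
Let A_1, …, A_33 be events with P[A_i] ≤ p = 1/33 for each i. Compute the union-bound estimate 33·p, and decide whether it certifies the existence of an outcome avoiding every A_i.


Union bound: P[∪_{i=1}^{33} A_i] ≤ Σ_i P[A_i] ≤ 33·p = 33·(1/33) = 1.
Numerically: 1 ≈ 1.00000.
Is 1 < 1? NO.
Since the bound 1 is ≥ 1, the union bound is uninformative here; it does NOT by itself certify existence.

33·p = 1 ≈ 1.00000; existence NOT certified by the union bound.


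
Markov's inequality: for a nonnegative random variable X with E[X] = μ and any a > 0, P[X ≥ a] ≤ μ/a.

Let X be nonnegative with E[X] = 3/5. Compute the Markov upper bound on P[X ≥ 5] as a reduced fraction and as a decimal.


μ = E[X] = 3/5, a = 5.
Markov: P[X ≥ 5] ≤ μ/a = (3/5)/5 = 3/25.
Numerically: ≈ 0.120.
(Since a = 5 > μ = 0.600, the bound 3/25 is < 1 and informative.)

P[X ≥ 5] ≤ 3/25 ≈ 0.120.


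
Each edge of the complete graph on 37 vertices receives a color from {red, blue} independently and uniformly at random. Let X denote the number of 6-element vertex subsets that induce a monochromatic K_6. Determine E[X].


Let X = Σ_S X_S over the C(37, 6) = 2324784 subsets S of size 6, where X_S = 1 if the K_6 on S is monochromatic.
For a fixed S, the K_6 on S has C(6, 2) = 15 edges. P[all 15 edges red] = (1/2)^15, and likewise for blue, so P[monochromatic] = 2·(1/2)^15 = 2^{1 − 15} = 1/16384.
By linearity of expectation: E[X] = C(37, 6) · 2^{1 − 15} = 2324784 · 1/16384 = 145299/1024.
Numerically: E[X] ≈ 141.893555.

E[X] = C(37,6)·2^(1−C(6,2)) = 145299/1024 ≈ 141.893555.


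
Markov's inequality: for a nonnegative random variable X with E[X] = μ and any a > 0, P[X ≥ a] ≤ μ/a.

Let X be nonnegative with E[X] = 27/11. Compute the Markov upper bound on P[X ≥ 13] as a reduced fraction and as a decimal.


μ = E[X] = 27/11, a = 13.
Markov: P[X ≥ 13] ≤ μ/a = (27/11)/13 = 27/143.
Numerically: ≈ 0.18881.
(Since a = 13 > μ = 2.45455, the bound 27/143 is < 1 and informative.)

P[X ≥ 13] ≤ 27/143 ≈ 0.18881.


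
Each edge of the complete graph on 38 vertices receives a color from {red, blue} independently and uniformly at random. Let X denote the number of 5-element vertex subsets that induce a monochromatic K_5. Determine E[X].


Let X = Σ_S X_S over the C(38, 5) = 501942 subsets S of size 5, where X_S = 1 if the K_5 on S is monochromatic.
For a fixed S, the K_5 on S has C(5, 2) = 10 edges. P[all 10 edges red] = (1/2)^10, and likewise for blue, so P[monochromatic] = 2·(1/2)^10 = 2^{1 − 10} = 1/512.
By linearity: E[X] = C(38, 5) · 2^{1 − 10} = 501942 · 1/512 = 250971/256.
Numerically: E[X] ≈ 980.355.

E[X] = C(38,5)·2^(1−C(5,2)) = 250971/256 ≈ 980.355.


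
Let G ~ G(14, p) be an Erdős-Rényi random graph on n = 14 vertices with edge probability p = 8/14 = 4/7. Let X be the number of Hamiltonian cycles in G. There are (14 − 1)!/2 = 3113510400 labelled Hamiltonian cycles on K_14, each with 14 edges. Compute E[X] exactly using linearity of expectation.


K_14 has (14 − 1)!/2 = 3113510400 labelled Hamiltonian cycles.
For each such Hamiltonian cycle H, let X_H = 1 if all 14 edges of H are present in G. Then P[X_H = 1] = p^{14} = (4/7)^{14} = 268435456/678223072849.
Summing the indicators: E[X] = Σ_H E[X_H] = 3113510400 · p^{14} = 3113510400 · 268435456/678223072849 = 119396654854963200/96889010407.
Numerically: E[X] ≈ 1.2323e+06.

E[X] = 3113510400 · (4/7)^{14} = 119396654854963200/96889010407 ≈ 1.2323e+06.


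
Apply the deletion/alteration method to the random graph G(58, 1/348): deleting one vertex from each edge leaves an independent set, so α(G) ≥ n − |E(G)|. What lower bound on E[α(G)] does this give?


E[|E(G)|] = C(58, 2)·p = 1653 · (1/348) = 19/4.
E[α(G)] ≥ n − E[|E(G)|] = 58 − 19/4 = 213/4.
Numerically: ≈ 53.250000.
(This is only a lower bound; the true E[α(G)] may be larger.)

E[α(G)] ≥ 213/4 ≈ 53.250000.


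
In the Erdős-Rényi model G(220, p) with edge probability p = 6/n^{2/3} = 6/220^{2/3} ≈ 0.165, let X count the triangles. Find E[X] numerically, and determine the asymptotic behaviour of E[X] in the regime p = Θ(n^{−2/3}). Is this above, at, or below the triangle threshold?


Number of potential triangles: C(220, 3) = 1750540.
Each occurs with probability p³ ≈ (0.165)³ ≈ 4.46281e-03.
By linearity: E[X] = C(220, 3)·p³ ≈ 1750540 · 4.46281e-03 ≈ 7812.327.
Since α = 2/3 < 1, p = c/n^{2/3} ≫ 1/n is above the triangle threshold p ~ 1/n. Asymptotically E[X] ~ (c³/6)·n^{3(1−α)} = (6³/6)·n^{1} → ∞; triangles are abundant w.h.p.

E[X] ≈ 7812.327; in regime p = Θ(1/n^{2/3}) E[X] diverges (above the triangle threshold p ~ 1/n).


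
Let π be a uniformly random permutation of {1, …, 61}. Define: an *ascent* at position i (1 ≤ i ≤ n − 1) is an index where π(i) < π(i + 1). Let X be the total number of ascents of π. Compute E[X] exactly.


Write X = Σ X_I over i = 1, …, 60, with X_I the indicator of one ascent.
There are 60 indicators.
For each fixed i, the pair (π(i), π(i+1)) is a uniformly random ordered pair of distinct values from {1, …, 61}; by symmetry P[π(i) < π(i+1)] = 1/2.
By linearity: E[X] = 60 · (1/2) = (61 − 1) · (1/2) = 30 ≈ 30.000000.

E[X] = 30 = 30.000000.


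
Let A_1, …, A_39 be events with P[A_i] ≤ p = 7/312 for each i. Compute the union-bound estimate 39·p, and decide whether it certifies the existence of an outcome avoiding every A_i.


Union bound: P[∪_{i=1}^{39} A_i] ≤ Σ_i P[A_i] ≤ 39·p = 39·(7/312) = 7/8.
Numerically: 7/8 ≈ 0.8750000.
Is 7/8 < 1? YES.
Since P[∪ A_i] ≤ 7/8 < 1, the complement has P[∩ A_i^c] ≥ 1 − 7/8 = 1/8 > 0, so some outcome avoids every A_i.

39·p = 7/8 ≈ 0.8750000; existence CERTIFIED by the union bound.


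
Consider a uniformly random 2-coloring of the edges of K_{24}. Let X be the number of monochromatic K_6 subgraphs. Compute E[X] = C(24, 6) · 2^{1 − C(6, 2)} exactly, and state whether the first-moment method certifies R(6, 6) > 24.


E[X] = C(24, 6) · 2^{1 − 15} = 134596 · 2^{−14} = 134596/16384.
As a reduced fraction: E[X] = 33649/4096 ≈ 8.215088.
Is E[X] < 1? NO.
Since E[X] ≥ 1, the first-moment bound is inconclusive at n = 24; it does NOT by itself certify R(6, 6) > 24.

E[X] = 33649/4096 ≈ 8.215088; E[X] ≥ 1; first-moment method inconclusive here.


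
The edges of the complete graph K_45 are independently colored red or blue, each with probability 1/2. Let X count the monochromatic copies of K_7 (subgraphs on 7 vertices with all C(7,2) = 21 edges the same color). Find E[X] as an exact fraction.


Let X = Σ_S X_S over the C(45, 7) = 45379620 subsets S of size 7, where X_S = 1 if the K_7 on S is monochromatic.
For a fixed S, the K_7 on S has C(7, 2) = 21 edges. P[all 21 edges red] = (1/2)^21, and likewise for blue, so P[monochromatic] = 2·(1/2)^21 = 2^{1 − 21} = 1/1048576.
Summing: E[X] = C(45, 7) · 2^{1 − 21} = 45379620 · 1/1048576 = 11344905/262144.
Numerically: E[X] ≈ 43.277.

E[X] = C(45,7)·2^(1−C(7,2)) = 11344905/262144 ≈ 43.277.


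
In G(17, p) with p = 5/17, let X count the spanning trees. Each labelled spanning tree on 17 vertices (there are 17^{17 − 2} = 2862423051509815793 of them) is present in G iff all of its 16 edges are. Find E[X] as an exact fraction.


K_17 has 17^{17 − 2} = 2862423051509815793 labelled spanning trees.
For each such spanning tree H, let X_H = 1 if all 16 edges of H are present in G. Then P[X_H = 1] = p^{16} = (5/17)^{16} = 152587890625/48661191875666868481.
By linearity of expectation: E[X] = Σ_H E[X_H] = 2862423051509815793 · p^{16} = 2862423051509815793 · 152587890625/48661191875666868481 = 152587890625/17.
Numerically: E[X] ≈ 8.98e+09.

E[X] = 2862423051509815793 · (5/17)^{16} = 152587890625/17 ≈ 8.98e+09.


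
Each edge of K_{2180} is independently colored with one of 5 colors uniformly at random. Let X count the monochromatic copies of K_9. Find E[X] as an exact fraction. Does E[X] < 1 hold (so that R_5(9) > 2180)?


E[X] = C(2180, 9) · 5^{1 − 36} = 3014145651459519573444800 · 5^{−35} = 3014145651459519573444800/2910383045673370361328125.
As a reduced fraction: E[X] = 120565826058380782937792/116415321826934814453125 ≈ 1.03565.
Is E[X] < 1? NO.
Since E[X] ≥ 1, the first-moment bound is inconclusive at n = 2180; it does NOT by itself certify R_5(9) > 2180.

E[X] = 120565826058380782937792/116415321826934814453125 ≈ 1.03565; E[X] ≥ 1; first-moment method inconclusive here.


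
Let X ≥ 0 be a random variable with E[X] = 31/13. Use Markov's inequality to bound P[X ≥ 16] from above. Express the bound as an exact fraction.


μ = E[X] = 31/13, a = 16.
Markov: P[X ≥ 16] ≤ μ/a = (31/13)/16 = 31/208.
Numerically: ≈ 0.14904.
(Since a = 16 > μ = 2.38462, the bound 31/208 is < 1 and informative.)

P[X ≥ 16] ≤ 31/208 ≈ 0.14904.


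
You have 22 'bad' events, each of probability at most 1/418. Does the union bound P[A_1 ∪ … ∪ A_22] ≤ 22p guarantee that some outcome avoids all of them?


Union bound: P[∪_{i=1}^{22} A_i] ≤ Σ_i P[A_i] ≤ 22·p = 22·(1/418) = 1/19.
Numerically: 1/19 ≈ 0.052632.
Is 1/19 < 1? YES.
Since P[∪ A_i] ≤ 1/19 < 1, the complement has P[∩ A_i^c] ≥ 1 − 1/19 = 18/19 > 0, so some outcome avoids every A_i.

22·p = 1/19 ≈ 0.052632; existence CERTIFIED by the union bound.


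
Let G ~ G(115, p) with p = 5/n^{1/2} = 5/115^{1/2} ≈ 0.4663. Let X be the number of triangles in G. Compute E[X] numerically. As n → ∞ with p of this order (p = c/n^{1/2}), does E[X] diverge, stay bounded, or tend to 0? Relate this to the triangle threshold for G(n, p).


Number of potential triangles: C(115, 3) = 246905.
Each occurs with probability p³ ≈ (0.4663)³ ≈ 1.013592e-01.
By linearity: E[X] = C(115, 3)·p³ ≈ 246905 · 1.013592e-01 ≈ 25026.0978.
Since α = 1/2 < 1, p = c/n^{1/2} ≫ 1/n is above the triangle threshold p ~ 1/n. Asymptotically E[X] ~ (c³/6)·n^{3(1−α)} = (5³/6)·n^{1.5} → ∞; triangles are abundant w.h.p.

E[X] ≈ 25026.0978; in regime p = Θ(1/n^{1/2}) E[X] diverges (above the triangle threshold p ~ 1/n).


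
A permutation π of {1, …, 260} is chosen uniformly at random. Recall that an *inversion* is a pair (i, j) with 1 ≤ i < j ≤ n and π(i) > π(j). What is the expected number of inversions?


Write X = Σ X_I over the C(260, 2) = 33670 pairs i < j, with X_I the indicator of one inversion.
There are 33670 indicators.
For each fixed pair i < j, the values π(i) and π(j) are two distinct elements of {1, …, 260} in uniformly random order; by symmetry P[π(i) > π(j)] = 1/2.
By linearity: E[X] = 33670 · (1/2) = C(260, 2) · (1/2) = 33670/2 = 16835 ≈ 16835.000000.

E[X] = 16835 = 16835.000000.


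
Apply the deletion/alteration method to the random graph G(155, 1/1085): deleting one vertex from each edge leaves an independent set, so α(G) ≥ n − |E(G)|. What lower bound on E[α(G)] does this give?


E[|E(G)|] = C(155, 2)·p = 11935 · (1/1085) = 11.
E[α(G)] ≥ n − E[|E(G)|] = 155 − 11 = 144.
Numerically: ≈ 144.0000.
(This is only a lower bound; the true E[α(G)] may be larger.)

E[α(G)] ≥ 144 ≈ 144.0000.


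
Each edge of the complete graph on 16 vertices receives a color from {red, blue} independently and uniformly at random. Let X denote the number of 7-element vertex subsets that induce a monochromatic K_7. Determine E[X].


Let X = Σ_S X_S over the C(16, 7) = 11440 subsets S of size 7, where X_S = 1 if the K_7 on S is monochromatic.
For a fixed S, the K_7 on S has C(7, 2) = 21 edges. P[all 21 edges red] = (1/2)^21, and likewise for blue, so P[monochromatic] = 2·(1/2)^21 = 2^{1 − 21} = 1/1048576.
Summing: E[X] = C(16, 7) · 2^{1 − 21} = 11440 · 1/1048576 = 715/65536.
Numerically: E[X] ≈ 0.01091.

E[X] = C(16,7)·2^(1−C(7,2)) = 715/65536 ≈ 0.01091.


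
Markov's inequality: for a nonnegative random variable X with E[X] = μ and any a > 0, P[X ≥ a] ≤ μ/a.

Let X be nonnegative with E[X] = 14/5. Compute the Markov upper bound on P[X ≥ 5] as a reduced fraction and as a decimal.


μ = E[X] = 14/5, a = 5.
Markov: P[X ≥ 5] ≤ μ/a = (14/5)/5 = 14/25.
Numerically: ≈ 0.560000.
(Since a = 5 > μ = 2.800000, the bound 14/25 is < 1 and informative.)

P[X ≥ 5] ≤ 14/25 ≈ 0.560000.


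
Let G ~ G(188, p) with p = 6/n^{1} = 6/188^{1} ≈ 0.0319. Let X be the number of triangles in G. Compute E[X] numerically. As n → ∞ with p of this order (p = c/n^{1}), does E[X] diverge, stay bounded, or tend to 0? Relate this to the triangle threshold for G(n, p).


Number of potential triangles: C(188, 3) = 1089836.
Each occurs with probability p³ ≈ (0.0319)³ ≈ 3.25072e-05.
By linearity: E[X] = C(188, 3)·p³ ≈ 1089836 · 3.25072e-05 ≈ 35.428.
Here α = 1, so p = 6/n is exactly at the triangle threshold p ~ 1/n. Asymptotically E[X] → c³/6 = 6³/6 = 36 ≈ 36.000, a bounded constant. In this regime the triangle count is asymptotically Poisson(c³/6).

E[X] ≈ 35.428; in regime p = Θ(1/n^{1}) E[X] stays bounded (at the triangle threshold p ~ 1/n).


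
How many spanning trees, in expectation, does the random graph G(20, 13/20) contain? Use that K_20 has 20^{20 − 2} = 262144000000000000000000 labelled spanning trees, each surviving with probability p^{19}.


K_20 has 20^{20 − 2} = 262144000000000000000000 labelled spanning trees.
For each such spanning tree H, let X_H = 1 if all 19 edges of H are present in G. Then P[X_H = 1] = p^{19} = (13/20)^{19} = 1461920290375446110677/5242880000000000000000000.
Summing the indicators: E[X] = Σ_H E[X_H] = 262144000000000000000000 · p^{19} = 262144000000000000000000 · 1461920290375446110677/5242880000000000000000000 = 1461920290375446110677/20.
Numerically: E[X] ≈ 7.3096e+19.

E[X] = 262144000000000000000000 · (13/20)^{19} = 1461920290375446110677/20 ≈ 7.3096e+19.


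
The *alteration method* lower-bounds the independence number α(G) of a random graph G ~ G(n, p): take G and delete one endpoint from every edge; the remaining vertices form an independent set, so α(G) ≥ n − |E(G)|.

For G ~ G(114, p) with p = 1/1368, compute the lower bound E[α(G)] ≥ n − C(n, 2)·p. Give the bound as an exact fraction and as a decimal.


E[|E(G)|] = C(114, 2)·p = 6441 · (1/1368) = 113/24.
E[α(G)] ≥ n − E[|E(G)|] = 114 − 113/24 = 2623/24.
Numerically: ≈ 109.291667.
(This is only a lower bound; the true E[α(G)] may be larger.)

E[α(G)] ≥ 2623/24 ≈ 109.291667.


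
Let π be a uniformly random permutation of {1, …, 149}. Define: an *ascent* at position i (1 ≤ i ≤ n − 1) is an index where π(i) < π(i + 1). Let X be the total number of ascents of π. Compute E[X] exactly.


Write X = Σ X_I over i = 1, …, 148, with X_I the indicator of one ascent.
There are 148 indicators.
For each fixed i, the pair (π(i), π(i+1)) is a uniformly random ordered pair of distinct values from {1, …, 149}; by symmetry P[π(i) < π(i+1)] = 1/2.
By linearity: E[X] = 148 · (1/2) = (149 − 1) · (1/2) = 74 ≈ 74.00000.

E[X] = 74 = 74.00000.


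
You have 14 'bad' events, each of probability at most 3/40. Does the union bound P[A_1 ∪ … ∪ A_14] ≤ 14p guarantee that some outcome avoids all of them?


Union bound: P[∪_{i=1}^{14} A_i] ≤ Σ_i P[A_i] ≤ 14·p = 14·(3/40) = 21/20.
Numerically: 21/20 ≈ 1.0500000.
Is 21/20 < 1? NO.
Since the bound 21/20 is ≥ 1, the union bound is uninformative here; it does NOT by itself certify existence.

14·p = 21/20 ≈ 1.0500000; existence NOT certified by the union bound.


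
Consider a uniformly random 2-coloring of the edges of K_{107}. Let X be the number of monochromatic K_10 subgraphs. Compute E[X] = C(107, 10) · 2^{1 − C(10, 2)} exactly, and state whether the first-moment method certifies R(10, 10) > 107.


E[X] = C(107, 10) · 2^{1 − 45} = 35137373005735 · 2^{−44} = 35137373005735/17592186044416.
As a reduced fraction: E[X] = 35137373005735/17592186044416 ≈ 1.99733.
Is E[X] < 1? NO.
Since E[X] ≥ 1, the first-moment bound is inconclusive at n = 107; it does NOT by itself certify R(10, 10) > 107.

E[X] = 35137373005735/17592186044416 ≈ 1.99733; E[X] ≥ 1; first-moment method inconclusive here.


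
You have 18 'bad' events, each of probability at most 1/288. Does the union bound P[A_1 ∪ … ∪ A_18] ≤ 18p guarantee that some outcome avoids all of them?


Union bound: P[∪_{i=1}^{18} A_i] ≤ Σ_i P[A_i] ≤ 18·p = 18·(1/288) = 1/16.
Numerically: 1/16 ≈ 0.062.
Is 1/16 < 1? YES.
Since P[∪ A_i] ≤ 1/16 < 1, the complement has P[∩ A_i^c] ≥ 1 − 1/16 = 15/16 > 0, so some outcome avoids every A_i.

18·p = 1/16 ≈ 0.062; existence CERTIFIED by the union bound.


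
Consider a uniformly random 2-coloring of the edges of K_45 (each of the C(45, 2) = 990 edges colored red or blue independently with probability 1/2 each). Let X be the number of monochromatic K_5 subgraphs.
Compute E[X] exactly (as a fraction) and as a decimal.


Let X = Σ_S X_S over the C(45, 5) = 1221759 subsets S of size 5, where X_S = 1 if the K_5 on S is monochromatic.
For a fixed S, the K_5 on S has C(5, 2) = 10 edges. P[all 10 edges red] = (1/2)^10, and likewise for blue, so P[monochromatic] = 2·(1/2)^10 = 2^{1 − 10} = 1/512.
By linearity: E[X] = C(45, 5) · 2^{1 − 10} = 1221759 · 1/512 = 1221759/512.
Numerically: E[X] ≈ 2386.248.

E[X] = C(45,5)·2^(1−C(5,2)) = 1221759/512 ≈ 2386.248.


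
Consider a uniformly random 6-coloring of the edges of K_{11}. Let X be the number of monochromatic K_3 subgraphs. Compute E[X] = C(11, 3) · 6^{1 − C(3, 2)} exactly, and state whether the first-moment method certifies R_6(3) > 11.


E[X] = C(11, 3) · 6^{1 − 3} = 165 · 6^{−2} = 165/36.
As a reduced fraction: E[X] = 55/12 ≈ 4.58333.
Is E[X] < 1? NO.
Since E[X] ≥ 1, the first-moment bound is inconclusive at n = 11; it does NOT by itself certify R_6(3) > 11.

E[X] = 55/12 ≈ 4.58333; E[X] ≥ 1; first-moment method inconclusive here.


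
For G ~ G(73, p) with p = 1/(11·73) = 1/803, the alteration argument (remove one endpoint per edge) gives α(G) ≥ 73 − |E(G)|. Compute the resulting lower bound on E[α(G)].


E[|E(G)|] = C(73, 2)·p = 2628 · (1/803) = 36/11.
E[α(G)] ≥ n − E[|E(G)|] = 73 − 36/11 = 767/11.
Numerically: ≈ 69.7273.
(This is only a lower bound; the true E[α(G)] may be larger.)

E[α(G)] ≥ 767/11 ≈ 69.7273.


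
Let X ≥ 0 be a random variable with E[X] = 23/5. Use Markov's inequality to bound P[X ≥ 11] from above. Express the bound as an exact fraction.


μ = E[X] = 23/5, a = 11.
Markov: P[X ≥ 11] ≤ μ/a = (23/5)/11 = 23/55.
Numerically: ≈ 0.41818.
(Since a = 11 > μ = 4.60000, the bound 23/55 is < 1 and informative.)

P[X ≥ 11] ≤ 23/55 ≈ 0.41818.


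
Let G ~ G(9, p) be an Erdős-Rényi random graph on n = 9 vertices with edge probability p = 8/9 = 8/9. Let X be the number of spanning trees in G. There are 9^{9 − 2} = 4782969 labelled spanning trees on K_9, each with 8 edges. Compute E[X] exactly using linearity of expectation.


K_9 has 9^{9 − 2} = 4782969 labelled spanning trees.
For each such spanning tree H, let X_H = 1 if all 8 edges of H are present in G. Then P[X_H = 1] = p^{8} = (8/9)^{8} = 16777216/43046721.
By linearity: E[X] = Σ_H E[X_H] = 4782969 · p^{8} = 4782969 · 16777216/43046721 = 16777216/9.
Numerically: E[X] ≈ 1.864e+06.

E[X] = 4782969 · (8/9)^{8} = 16777216/9 ≈ 1.864e+06.


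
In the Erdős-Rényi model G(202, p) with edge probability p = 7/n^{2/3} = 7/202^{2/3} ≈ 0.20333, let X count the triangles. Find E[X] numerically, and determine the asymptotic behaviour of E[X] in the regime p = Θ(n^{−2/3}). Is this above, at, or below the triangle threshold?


Number of potential triangles: C(202, 3) = 1353400.
Each occurs with probability p³ ≈ (0.20333)³ ≈ 8.4060386e-03.
By linearity: E[X] = C(202, 3)·p³ ≈ 1353400 · 8.4060386e-03 ≈ 11376.73267.
Since α = 2/3 < 1, p = c/n^{2/3} ≫ 1/n is above the triangle threshold p ~ 1/n. Asymptotically E[X] ~ (c³/6)·n^{3(1−α)} = (7³/6)·n^{1} → ∞; triangles are abundant w.h.p.

E[X] ≈ 11376.73267; in regime p = Θ(1/n^{2/3}) E[X] diverges (above the triangle threshold p ~ 1/n).


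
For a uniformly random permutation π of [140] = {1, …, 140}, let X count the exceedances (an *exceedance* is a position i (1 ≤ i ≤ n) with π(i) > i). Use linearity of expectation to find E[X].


Write X = Σ_{i=1}^{140} X_i, where X_i = 1_{π(i) > i}.
For each fixed i, π(i) is uniform over {1, …, 140} (marginal of a uniform permutation), so P[π(i) > i] = (n − i)/n. Summing: Σ_{i=1}^{140} (n − i)/n = (0 + 1 + … + 139)/140 = 140(140 − 1)/(2·140) = (140 − 1)/2.
Hence E[X] = Σ_{i=1}^{140} (140 − i)/140 = 139/2 ≈ 69.500.

E[X] = 139/2 = 69.500.


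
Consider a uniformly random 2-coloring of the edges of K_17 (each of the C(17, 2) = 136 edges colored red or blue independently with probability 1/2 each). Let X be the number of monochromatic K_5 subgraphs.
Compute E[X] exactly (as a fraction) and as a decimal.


Let X = Σ_S X_S over the C(17, 5) = 6188 subsets S of size 5, where X_S = 1 if the K_5 on S is monochromatic.
For a fixed S, the K_5 on S has C(5, 2) = 10 edges. P[all 10 edges red] = (1/2)^10, and likewise for blue, so P[monochromatic] = 2·(1/2)^10 = 2^{1 − 10} = 1/512.
Summing: E[X] = C(17, 5) · 2^{1 − 10} = 6188 · 1/512 = 1547/128.
Numerically: E[X] ≈ 12.08594.

E[X] = C(17,5)·2^(1−C(5,2)) = 1547/128 ≈ 12.08594.


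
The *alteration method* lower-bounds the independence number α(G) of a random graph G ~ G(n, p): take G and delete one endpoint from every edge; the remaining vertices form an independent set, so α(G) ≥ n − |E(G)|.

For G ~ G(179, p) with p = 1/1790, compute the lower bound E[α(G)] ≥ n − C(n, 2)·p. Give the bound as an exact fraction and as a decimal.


E[|E(G)|] = C(179, 2)·p = 15931 · (1/1790) = 89/10.
E[α(G)] ≥ n − E[|E(G)|] = 179 − 89/10 = 1701/10.
Numerically: ≈ 170.100000.
(This is only a lower bound; the true E[α(G)] may be larger.)

E[α(G)] ≥ 1701/10 ≈ 170.100000.


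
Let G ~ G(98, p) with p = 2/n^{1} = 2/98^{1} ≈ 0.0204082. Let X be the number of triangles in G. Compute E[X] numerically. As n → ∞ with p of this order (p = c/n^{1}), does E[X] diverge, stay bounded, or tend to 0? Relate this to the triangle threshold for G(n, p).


Number of potential triangles: C(98, 3) = 152096.
Each occurs with probability p³ ≈ (0.0204082)³ ≈ 8.49985975e-06.
By linearity: E[X] = C(98, 3)·p³ ≈ 152096 · 8.49985975e-06 ≈ 1.292795.
Here α = 1, so p = 2/n is exactly at the triangle threshold p ~ 1/n. Asymptotically E[X] → c³/6 = 2³/6 = 4/3 ≈ 1.333333, a bounded constant. In this regime the triangle count is asymptotically Poisson(c³/6).

E[X] ≈ 1.292795; in regime p = Θ(1/n^{1}) E[X] stays bounded (at the triangle threshold p ~ 1/n).


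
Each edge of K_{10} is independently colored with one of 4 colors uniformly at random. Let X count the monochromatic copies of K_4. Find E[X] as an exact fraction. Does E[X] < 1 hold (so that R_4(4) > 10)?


E[X] = C(10, 4) · 4^{1 − 6} = 210 · 4^{−5} = 210/1024.
As a reduced fraction: E[X] = 105/512 ≈ 0.2050781.
Is E[X] < 1? YES.
Since E[X] < 1, there exists a 4-coloring of K_{10} with no monochromatic K_4; hence R_4(4) > 10.

E[X] = 105/512 ≈ 0.2050781; E[X] < 1, so R_4(4) > 10.


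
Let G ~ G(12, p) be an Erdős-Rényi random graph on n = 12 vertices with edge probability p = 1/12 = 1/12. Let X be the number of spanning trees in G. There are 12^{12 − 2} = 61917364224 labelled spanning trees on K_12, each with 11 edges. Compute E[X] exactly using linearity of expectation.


K_12 has 12^{12 − 2} = 61917364224 labelled spanning trees.
For each such spanning tree H, let X_H = 1 if all 11 edges of H are present in G. Then P[X_H = 1] = p^{11} = (1/12)^{11} = 1/743008370688.
Summing the indicators: E[X] = Σ_H E[X_H] = 61917364224 · p^{11} = 61917364224 · 1/743008370688 = 1/12.
Numerically: E[X] ≈ 0.08333.

E[X] = 61917364224 · (1/12)^{11} = 1/12 ≈ 0.08333.


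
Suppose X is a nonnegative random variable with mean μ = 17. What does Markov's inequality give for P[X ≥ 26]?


μ = E[X] = 17, a = 26.
Markov: P[X ≥ 26] ≤ μ/a = (17)/26 = 17/26.
Numerically: ≈ 0.65385.
(Since a = 26 > μ = 17.00000, the bound 17/26 is < 1 and informative.)

P[X ≥ 26] ≤ 17/26 ≈ 0.65385.


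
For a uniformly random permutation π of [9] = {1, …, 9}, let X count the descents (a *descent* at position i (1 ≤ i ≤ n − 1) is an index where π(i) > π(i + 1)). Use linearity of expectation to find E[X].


Write X = Σ X_I over i = 1, …, 8, with X_I the indicator of one descent.
There are 8 indicators.
For each fixed i, the pair (π(i), π(i+1)) is a uniformly random ordered pair of distinct values from {1, …, 9}; by symmetry P[π(i) > π(i+1)] = 1/2.
By linearity: E[X] = 8 · (1/2) = (9 − 1) · (1/2) = 4 ≈ 4.000.

E[X] = 4 = 4.000.


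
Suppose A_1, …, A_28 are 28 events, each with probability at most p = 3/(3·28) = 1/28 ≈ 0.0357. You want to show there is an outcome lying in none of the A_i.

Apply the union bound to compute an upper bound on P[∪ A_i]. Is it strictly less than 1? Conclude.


Union bound: P[∪_{i=1}^{28} A_i] ≤ Σ_i P[A_i] ≤ 28·p = 28·(1/28) = 1.
Numerically: 1 ≈ 1.0000.
Is 1 < 1? NO.
Since the bound 1 is ≥ 1, the union bound is uninformative here; it does NOT by itself certify existence.

28·p = 1 ≈ 1.0000; existence NOT certified by the union bound.


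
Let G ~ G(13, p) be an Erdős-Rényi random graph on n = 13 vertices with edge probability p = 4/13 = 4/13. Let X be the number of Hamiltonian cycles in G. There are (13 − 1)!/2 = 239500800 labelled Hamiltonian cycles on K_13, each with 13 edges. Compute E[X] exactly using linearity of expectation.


K_13 has (13 − 1)!/2 = 239500800 labelled Hamiltonian cycles.
For each such Hamiltonian cycle H, let X_H = 1 if all 13 edges of H are present in G. Then P[X_H = 1] = p^{13} = (4/13)^{13} = 67108864/302875106592253.
Summing the indicators: E[X] = Σ_H E[X_H] = 239500800 · p^{13} = 239500800 · 67108864/302875106592253 = 16072626615091200/302875106592253.
Numerically: E[X] ≈ 53.07.

E[X] = 239500800 · (4/13)^{13} = 16072626615091200/302875106592253 ≈ 53.07.


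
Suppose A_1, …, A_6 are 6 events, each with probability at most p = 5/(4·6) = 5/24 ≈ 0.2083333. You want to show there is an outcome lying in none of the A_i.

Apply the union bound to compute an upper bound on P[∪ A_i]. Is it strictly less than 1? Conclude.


Union bound: P[∪_{i=1}^{6} A_i] ≤ Σ_i P[A_i] ≤ 6·p = 6·(5/24) = 5/4.
Numerically: 5/4 ≈ 1.2500000.
Is 5/4 < 1? NO.
Since the bound 5/4 is ≥ 1, the union bound is uninformative here; it does NOT by itself certify existence.

6·p = 5/4 ≈ 1.2500000; existence NOT certified by the union bound.


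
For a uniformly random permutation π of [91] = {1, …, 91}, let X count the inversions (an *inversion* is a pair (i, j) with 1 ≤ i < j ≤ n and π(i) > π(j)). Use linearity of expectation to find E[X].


Write X = Σ X_I over the C(91, 2) = 4095 pairs i < j, with X_I the indicator of one inversion.
There are 4095 indicators.
For each fixed pair i < j, the values π(i) and π(j) are two distinct elements of {1, …, 91} in uniformly random order; by symmetry P[π(i) > π(j)] = 1/2.
By linearity: E[X] = 4095 · (1/2) = C(91, 2) · (1/2) = 4095/2 = 4095/2 ≈ 2047.500000.

E[X] = 4095/2 = 2047.500000.


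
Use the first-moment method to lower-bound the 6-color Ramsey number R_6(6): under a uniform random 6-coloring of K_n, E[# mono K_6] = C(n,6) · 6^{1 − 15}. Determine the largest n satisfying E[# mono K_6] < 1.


We need C(n, 6) · 6^{1 − 15} < 1, i.e. C(n, 6) < 6^{15 − 1} = 78364164096.
Check values of n near the boundary:
  n = 193: C(193, 6) = 66364016544; 66364016544 < 78364164096? YES
  n = 194: C(194, 6) = 68482017072; 68482017072 < 78364164096? YES
  n = 195: C(195, 6) = 70656049360; 70656049360 < 78364164096? YES
  n = 196: C(196, 6) = 72887293024; 72887293024 < 78364164096? YES
  n = 197: C(197, 6) = 75176946208; 75176946208 < 78364164096? YES
  n = 198: C(198, 6) = 77526225777; 77526225777 < 78364164096? YES
  n = 199: C(199, 6) = 79936367511; 79936367511 < 78364164096? NO
The largest n with C(n, 6) < 78364164096 is n = 198 (where E[X] = 25842075259/26121388032 ≈ 0.9893071). Hence R_6(6) > 198, i.e. R_6(6) ≥ 199.

Largest n = 198; hence R_6(6) > 198.


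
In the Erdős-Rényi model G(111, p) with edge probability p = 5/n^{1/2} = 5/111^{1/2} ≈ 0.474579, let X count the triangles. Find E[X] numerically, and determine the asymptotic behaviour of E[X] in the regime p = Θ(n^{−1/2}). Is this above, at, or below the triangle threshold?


Number of potential triangles: C(111, 3) = 221815.
Each occurs with probability p³ ≈ (0.474579)³ ≈ 1.06887162e-01.
By linearity: E[X] = C(111, 3)·p³ ≈ 221815 · 1.06887162e-01 ≈ 23709.175769.
Since α = 1/2 < 1, p = c/n^{1/2} ≫ 1/n is above the triangle threshold p ~ 1/n. Asymptotically E[X] ~ (c³/6)·n^{3(1−α)} = (5³/6)·n^{1.5} → ∞; triangles are abundant w.h.p.

E[X] ≈ 23709.175769; in regime p = Θ(1/n^{1/2}) E[X] diverges (above the triangle threshold p ~ 1/n).
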